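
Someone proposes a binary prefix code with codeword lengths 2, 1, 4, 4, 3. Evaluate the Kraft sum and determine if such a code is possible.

With common denominator 2^4 = 16: Σ 2^(−ℓᵢ) = 4/16 + 8/16 + 1/16 + 1/16 + 2/16 = 16/16 = 1.
Kraft's inequality requires Σ ≤ 1; here Σ = 1 ≤ 1, so such a prefix code exists.

1; yes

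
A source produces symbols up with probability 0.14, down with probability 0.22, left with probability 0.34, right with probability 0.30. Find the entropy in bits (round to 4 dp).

H = −Σ pᵢ log₂ pᵢ.
−0.14·log₂(0.14) = 0.3971
−0.22·log₂(0.22) = 0.4806
−0.34·log₂(0.34) = 0.5292
−0.30·log₂(0.30) = 0.5211
Sum ≈ 1.9279 → 1.9279 bits.

1.9279 bits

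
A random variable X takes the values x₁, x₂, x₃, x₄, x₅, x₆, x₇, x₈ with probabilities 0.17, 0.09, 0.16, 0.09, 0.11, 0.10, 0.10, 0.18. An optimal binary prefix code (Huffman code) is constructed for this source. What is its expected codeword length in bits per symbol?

3 bits/symbol

Repeatedly combine the two least-probable nodes; the expected code length is the sum of the merged weights.
merge 9/100 + 9/100 → 9/50
merge 1/10 + 1/10 → 1/5
merge 11/100 + 4/25 → 27/100
merge 17/100 + 9/50 → 7/20
merge 9/50 + 1/5 → 19/50
merge 27/100 + 7/20 → 31/50
merge 19/50 + 31/50 → 1
L = 9/50 + 1/5 + 27/100 + 7/20 + 19/50 + 31/50 + 1 = 3 bits/symbol.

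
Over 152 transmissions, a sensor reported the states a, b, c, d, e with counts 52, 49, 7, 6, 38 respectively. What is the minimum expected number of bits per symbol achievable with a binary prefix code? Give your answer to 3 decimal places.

2.079 bits/symbol

Probabilities are the counts divided by 152.
Repeatedly combine the two least-probable nodes; the expected code length is the sum of the merged weights.
merge 3/76 + 7/152 → 13/152
merge 13/152 + 1/4 → 51/152
merge 49/152 + 51/152 → 25/38
merge 13/38 + 25/38 → 1
L = 13/152 + 51/152 + 25/38 + 1 = 79/38 ≈ 2.079 bits/symbol.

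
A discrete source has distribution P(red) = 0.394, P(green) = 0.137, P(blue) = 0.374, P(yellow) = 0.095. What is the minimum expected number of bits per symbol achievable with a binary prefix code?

Repeatedly combine the two least-probable nodes; the expected code length is the sum of the merged weights.
merge 19/200 + 137/1000 → 29/125
merge 29/125 + 187/500 → 303/500
merge 197/500 + 303/500 → 1
L = 29/125 + 303/500 + 1 = 919/500 = 1.838 bits/symbol.

1.838 bits/symbol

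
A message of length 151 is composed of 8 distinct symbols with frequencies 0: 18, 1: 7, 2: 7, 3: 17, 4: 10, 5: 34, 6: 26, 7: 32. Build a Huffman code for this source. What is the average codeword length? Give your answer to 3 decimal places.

Probabilities are the counts divided by 151.
Repeatedly combine the two least-probable nodes; the expected code length is the sum of the merged weights.
merge 7/151 + 7/151 → 14/151
merge 10/151 + 14/151 → 24/151
merge 17/151 + 18/151 → 35/151
merge 24/151 + 26/151 → 50/151
merge 32/151 + 34/151 → 66/151
merge 35/151 + 50/151 → 85/151
merge 66/151 + 85/151 → 1
L = 14/151 + 24/151 + 35/151 + 50/151 + 66/151 + 85/151 + 1 = 425/151 ≈ 2.815 bits/symbol.

2.815 bits/symbol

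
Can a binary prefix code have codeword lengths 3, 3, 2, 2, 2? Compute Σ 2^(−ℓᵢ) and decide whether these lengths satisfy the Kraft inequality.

1; yes

With common denominator 2^3 = 8: Σ 2^(−ℓᵢ) = 1/8 + 1/8 + 2/8 + 2/8 + 2/8 = 8/8 = 1.
Kraft's inequality requires Σ ≤ 1; here Σ = 1 ≤ 1, so such a prefix code exists.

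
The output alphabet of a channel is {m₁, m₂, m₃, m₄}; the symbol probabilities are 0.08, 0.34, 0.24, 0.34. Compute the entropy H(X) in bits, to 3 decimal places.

1.844 bits

H = −Σ pᵢ log₂ pᵢ.
−0.08·log₂(0.08) = 0.2915
−0.34·log₂(0.34) = 0.5292
−0.24·log₂(0.24) = 0.4941
−0.34·log₂(0.34) = 0.5292
Sum ≈ 1.8440 → 1.844 bits.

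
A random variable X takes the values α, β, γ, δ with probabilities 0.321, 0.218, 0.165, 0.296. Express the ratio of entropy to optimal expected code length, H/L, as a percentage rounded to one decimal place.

97.7%

Entropy H = −Σ p log₂ p ≈ 1.9541 bits.
Huffman merges: 33/200+109/500→383/1000; 37/125+321/1000→617/1000; 383/1000+617/1000→1. L = 2 ≈ 2.0000.
Efficiency = H/L = 1.9541/2.0000 = 97.7%.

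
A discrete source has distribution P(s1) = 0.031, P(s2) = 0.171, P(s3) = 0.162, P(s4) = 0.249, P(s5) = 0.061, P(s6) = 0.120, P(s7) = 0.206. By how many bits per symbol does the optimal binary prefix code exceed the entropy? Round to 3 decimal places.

0.038 bits

Entropy H = −Σ p log₂ p ≈ 2.5986 bits.
Huffman merges: 31/1000+61/1000→23/250; 23/250+3/25→53/250; 81/500+171/1000→333/1000; 103/500+53/250→209/500; 249/1000+333/1000→291/500; 209/500+291/500→1. L = 2637/1000 ≈ 2.6370.
L − H = 2.6370 − 2.5986 = 0.038 bits.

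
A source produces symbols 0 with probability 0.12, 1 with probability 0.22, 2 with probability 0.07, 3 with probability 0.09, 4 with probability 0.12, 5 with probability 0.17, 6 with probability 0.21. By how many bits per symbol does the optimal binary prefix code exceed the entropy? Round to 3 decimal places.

0.027 bits

Entropy H = −Σ p log₂ p ≈ 2.7033 bits.
Huffman merges: 7/100+9/100→4/25; 3/25+3/25→6/25; 4/25+17/100→33/100; 21/100+11/50→43/100; 6/25+33/100→57/100; 43/100+57/100→1. L = 273/100 ≈ 2.7300.
L − H = 2.7300 − 2.7033 = 0.027 bits.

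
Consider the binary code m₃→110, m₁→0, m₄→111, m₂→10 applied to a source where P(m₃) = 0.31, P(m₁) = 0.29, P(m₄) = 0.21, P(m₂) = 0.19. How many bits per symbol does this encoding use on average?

L̄ = Σ pᵢ·ℓᵢ = 0.31·3 + 0.29·1 + 0.21·3 + 0.19·2 = 2.23 bits/symbol.

2.23 bits/symbol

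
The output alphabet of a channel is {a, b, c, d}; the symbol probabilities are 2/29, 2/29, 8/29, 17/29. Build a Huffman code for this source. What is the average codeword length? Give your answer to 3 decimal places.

1.552 bits/symbol

Repeatedly combine the two least-probable nodes; the expected code length is the sum of the merged weights.
merge 2/29 + 2/29 → 4/29
merge 4/29 + 8/29 → 12/29
merge 12/29 + 17/29 → 1
L = 4/29 + 12/29 + 1 = 45/29 ≈ 1.552 bits/symbol.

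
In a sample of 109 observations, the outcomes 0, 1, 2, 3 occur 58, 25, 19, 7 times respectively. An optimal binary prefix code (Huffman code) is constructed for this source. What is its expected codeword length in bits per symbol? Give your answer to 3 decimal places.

Probabilities are the counts divided by 109.
Repeatedly combine the two least-probable nodes; the expected code length is the sum of the merged weights.
merge 7/109 + 19/109 → 26/109
merge 25/109 + 26/109 → 51/109
merge 51/109 + 58/109 → 1
L = 26/109 + 51/109 + 1 = 186/109 ≈ 1.706 bits/symbol.

1.706 bits/symbol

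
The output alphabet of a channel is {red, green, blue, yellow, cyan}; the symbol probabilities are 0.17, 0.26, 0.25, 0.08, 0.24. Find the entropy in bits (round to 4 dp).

H = −Σ pᵢ log₂ pᵢ.
−0.17·log₂(0.17) = 0.4346
−0.26·log₂(0.26) = 0.5053
−0.25·log₂(0.25) = 0.5000
−0.08·log₂(0.08) = 0.2915
−0.24·log₂(0.24) = 0.4941
Sum ≈ 2.2255 → 2.2255 bits.

2.2255 bits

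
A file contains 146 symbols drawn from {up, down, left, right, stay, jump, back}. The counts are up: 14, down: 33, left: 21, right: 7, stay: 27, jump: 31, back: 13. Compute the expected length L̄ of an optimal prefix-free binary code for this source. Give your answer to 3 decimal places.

Probabilities are the counts divided by 146.
Repeatedly combine the two least-probable nodes; the expected code length is the sum of the merged weights.
merge 7/146 + 13/146 → 10/73
merge 7/73 + 10/73 → 17/73
merge 21/146 + 27/146 → 24/73
merge 31/146 + 33/146 → 32/73
merge 17/73 + 24/73 → 41/73
merge 32/73 + 41/73 → 1
L = 10/73 + 17/73 + 24/73 + 32/73 + 41/73 + 1 = 197/73 ≈ 2.699 bits/symbol.

2.699 bits/symbol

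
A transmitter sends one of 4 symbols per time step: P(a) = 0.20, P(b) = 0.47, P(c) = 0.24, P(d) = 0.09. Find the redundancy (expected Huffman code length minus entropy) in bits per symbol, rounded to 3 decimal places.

0.037 bits

Entropy H = −Σ p log₂ p ≈ 1.7831 bits.
Huffman merges: 9/100+1/5→29/100; 6/25+29/100→53/100; 47/100+53/100→1. L = 91/50 ≈ 1.8200.
L − H = 1.8200 − 1.7831 = 0.037 bits.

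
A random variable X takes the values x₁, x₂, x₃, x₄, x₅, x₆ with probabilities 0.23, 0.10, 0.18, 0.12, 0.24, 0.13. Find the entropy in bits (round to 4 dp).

2.5090 bits

H = −Σ pᵢ log₂ pᵢ.
−0.23·log₂(0.23) = 0.4877
−0.10·log₂(0.10) = 0.3322
−0.18·log₂(0.18) = 0.4453
−0.12·log₂(0.12) = 0.3671
−0.24·log₂(0.24) = 0.4941
−0.13·log₂(0.13) = 0.3826
Sum ≈ 2.5090 → 2.5090 bits.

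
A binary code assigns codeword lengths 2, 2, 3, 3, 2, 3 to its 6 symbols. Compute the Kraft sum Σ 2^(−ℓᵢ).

With common denominator 2^3 = 8: Σ 2^(−ℓᵢ) = 2/8 + 2/8 + 1/8 + 1/8 + 2/8 + 1/8 = 9/8 = 1.125.

1.125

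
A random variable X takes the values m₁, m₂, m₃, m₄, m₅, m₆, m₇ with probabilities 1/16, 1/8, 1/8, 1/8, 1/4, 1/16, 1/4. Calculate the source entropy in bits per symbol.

Each probability is a power of 1/2, so log₂(1/p) is an integer.
H = Σ p·log₂(1/p) = 1/16·4 + 1/8·3 + 1/8·3 + 1/8·3 + 1/4·2 + 1/16·4 + 1/4·2 = 2.625 bits.

2.625 bits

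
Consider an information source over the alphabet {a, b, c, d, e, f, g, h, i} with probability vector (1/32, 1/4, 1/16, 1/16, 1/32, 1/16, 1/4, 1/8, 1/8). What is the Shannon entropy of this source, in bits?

2.8125 bits

Each probability is a power of 1/2, so log₂(1/p) is an integer.
H = Σ p·log₂(1/p) = 1/32·5 + 1/4·2 + 1/16·4 + 1/16·4 + 1/32·5 + 1/16·4 + 1/4·2 + 1/8·3 + 1/8·3 = 2.8125 bits.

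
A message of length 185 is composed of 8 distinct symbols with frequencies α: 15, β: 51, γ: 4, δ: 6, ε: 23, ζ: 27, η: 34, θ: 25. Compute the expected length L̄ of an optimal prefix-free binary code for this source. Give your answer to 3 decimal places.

2.730 bits/symbol

Probabilities are the counts divided by 185.
Repeatedly combine the two least-probable nodes; the expected code length is the sum of the merged weights.
merge 4/185 + 6/185 → 2/37
merge 2/37 + 3/37 → 5/37
merge 23/185 + 5/37 → 48/185
merge 5/37 + 27/185 → 52/185
merge 34/185 + 48/185 → 82/185
merge 51/185 + 52/185 → 103/185
merge 82/185 + 103/185 → 1
L = 2/37 + 5/37 + 48/185 + 52/185 + 82/185 + 103/185 + 1 = 101/37 ≈ 2.730 bits/symbol.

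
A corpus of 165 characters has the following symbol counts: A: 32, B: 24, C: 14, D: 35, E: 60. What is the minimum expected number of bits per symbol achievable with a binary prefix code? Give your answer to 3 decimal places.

Probabilities are the counts divided by 165.
Repeatedly combine the two least-probable nodes; the expected code length is the sum of the merged weights.
merge 14/165 + 8/55 → 38/165
merge 32/165 + 7/33 → 67/165
merge 38/165 + 4/11 → 98/165
merge 67/165 + 98/165 → 1
L = 38/165 + 67/165 + 98/165 + 1 = 368/165 ≈ 2.230 bits/symbol.

2.230 bits/symbol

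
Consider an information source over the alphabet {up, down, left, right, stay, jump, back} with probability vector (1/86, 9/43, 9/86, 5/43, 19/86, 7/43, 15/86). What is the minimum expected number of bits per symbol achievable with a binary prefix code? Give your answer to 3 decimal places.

2.686 bits/symbol

Repeatedly combine the two least-probable nodes; the expected code length is the sum of the merged weights.
merge 1/86 + 9/86 → 5/43
merge 5/43 + 5/43 → 10/43
merge 7/43 + 15/86 → 29/86
merge 9/43 + 19/86 → 37/86
merge 10/43 + 29/86 → 49/86
merge 37/86 + 49/86 → 1
L = 5/43 + 10/43 + 29/86 + 37/86 + 49/86 + 1 = 231/86 ≈ 2.686 bits/symbol.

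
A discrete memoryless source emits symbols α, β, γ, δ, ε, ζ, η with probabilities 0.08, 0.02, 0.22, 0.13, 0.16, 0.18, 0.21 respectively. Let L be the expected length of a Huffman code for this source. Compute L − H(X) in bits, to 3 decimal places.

Entropy H = −Σ p log₂ p ≈ 2.6088 bits.
Huffman merges: 1/50+2/25→1/10; 1/10+13/100→23/100; 4/25+9/50→17/50; 21/100+11/50→43/100; 23/100+17/50→57/100; 43/100+57/100→1. L = 267/100 ≈ 2.6700.
L − H = 2.6700 − 2.6088 = 0.061 bits.

0.061 bits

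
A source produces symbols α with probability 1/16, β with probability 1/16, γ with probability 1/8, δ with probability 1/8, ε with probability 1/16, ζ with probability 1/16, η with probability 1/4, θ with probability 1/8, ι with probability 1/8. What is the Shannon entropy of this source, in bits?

Each probability is a power of 1/2, so log₂(1/p) is an integer.
H = Σ p·log₂(1/p) = 1/16·4 + 1/16·4 + 1/8·3 + 1/8·3 + 1/16·4 + 1/16·4 + 1/4·2 + 1/8·3 + 1/8·3 = 3 bits.

3 bits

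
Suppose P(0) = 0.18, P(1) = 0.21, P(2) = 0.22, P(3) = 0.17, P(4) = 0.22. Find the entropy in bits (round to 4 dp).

2.3139 bits

H = −Σ pᵢ log₂ pᵢ.
−0.18·log₂(0.18) = 0.4453
−0.21·log₂(0.21) = 0.4728
−0.22·log₂(0.22) = 0.4806
−0.17·log₂(0.17) = 0.4346
−0.22·log₂(0.22) = 0.4806
Sum ≈ 2.3139 → 2.3139 bits.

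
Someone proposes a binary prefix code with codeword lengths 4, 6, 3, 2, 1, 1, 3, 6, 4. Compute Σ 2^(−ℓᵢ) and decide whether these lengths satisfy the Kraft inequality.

1.65625; no

With common denominator 2^6 = 64: Σ 2^(−ℓᵢ) = 4/64 + 1/64 + 8/64 + 16/64 + 32/64 + 32/64 + 8/64 + 1/64 + 4/64 = 106/64 = 1.65625.
Kraft's inequality requires Σ ≤ 1; here Σ = 1.65625 > 1, so no such prefix code exists.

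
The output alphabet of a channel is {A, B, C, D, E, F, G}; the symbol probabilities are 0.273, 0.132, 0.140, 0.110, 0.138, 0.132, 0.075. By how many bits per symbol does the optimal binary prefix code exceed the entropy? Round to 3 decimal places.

0.022 bits

Entropy H = −Σ p log₂ p ≈ 2.7046 bits.
Huffman merges: 3/40+11/100→37/200; 33/250+33/250→33/125; 69/500+7/50→139/500; 37/200+33/125→449/1000; 273/1000+139/500→551/1000; 449/1000+551/1000→1. L = 2727/1000 ≈ 2.7270.
L − H = 2.7270 − 2.7046 = 0.022 bits.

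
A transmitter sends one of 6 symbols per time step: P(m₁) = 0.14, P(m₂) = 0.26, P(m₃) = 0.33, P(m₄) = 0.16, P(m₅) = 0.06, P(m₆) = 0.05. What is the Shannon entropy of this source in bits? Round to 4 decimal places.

H = −Σ pᵢ log₂ pᵢ.
−0.14·log₂(0.14) = 0.3971
−0.26·log₂(0.26) = 0.5053
−0.33·log₂(0.33) = 0.5278
−0.16·log₂(0.16) = 0.4230
−0.06·log₂(0.06) = 0.2435
−0.05·log₂(0.05) = 0.2161
Sum ≈ 2.3129 → 2.3129 bits.

2.3129 bits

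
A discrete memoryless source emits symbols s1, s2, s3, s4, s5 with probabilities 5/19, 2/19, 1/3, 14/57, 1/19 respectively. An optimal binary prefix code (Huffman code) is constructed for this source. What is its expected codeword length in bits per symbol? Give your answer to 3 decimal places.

Repeatedly combine the two least-probable nodes; the expected code length is the sum of the merged weights.
merge 1/19 + 2/19 → 3/19
merge 3/19 + 14/57 → 23/57
merge 5/19 + 1/3 → 34/57
merge 23/57 + 34/57 → 1
L = 3/19 + 23/57 + 34/57 + 1 = 41/19 ≈ 2.158 bits/symbol.

2.158 bits/symbol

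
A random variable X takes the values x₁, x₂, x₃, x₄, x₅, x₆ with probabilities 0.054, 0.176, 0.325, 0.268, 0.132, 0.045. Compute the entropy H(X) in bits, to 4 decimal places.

2.2916 bits

H = −Σ pᵢ log₂ pᵢ.
−0.054·log₂(0.054) = 0.2274
−0.176·log₂(0.176) = 0.4411
−0.325·log₂(0.325) = 0.5270
−0.268·log₂(0.268) = 0.5091
−0.132·log₂(0.132) = 0.3856
−0.045·log₂(0.045) = 0.2013
Sum ≈ 2.2916 → 2.2916 bits.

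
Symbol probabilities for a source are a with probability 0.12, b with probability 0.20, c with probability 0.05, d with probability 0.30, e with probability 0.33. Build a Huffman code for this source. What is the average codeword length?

Repeatedly combine the two least-probable nodes; the expected code length is the sum of the merged weights.
merge 1/20 + 3/25 → 17/100
merge 17/100 + 1/5 → 37/100
merge 3/10 + 33/100 → 63/100
merge 37/100 + 63/100 → 1
L = 17/100 + 37/100 + 63/100 + 1 = 217/100 = 2.17 bits/symbol.

2.17 bits/symbol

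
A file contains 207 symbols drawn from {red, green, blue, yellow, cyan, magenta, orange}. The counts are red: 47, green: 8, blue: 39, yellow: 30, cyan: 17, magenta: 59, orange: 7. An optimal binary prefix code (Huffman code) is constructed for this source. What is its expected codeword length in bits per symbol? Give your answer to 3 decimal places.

Probabilities are the counts divided by 207.
Repeatedly combine the two least-probable nodes; the expected code length is the sum of the merged weights.
merge 7/207 + 8/207 → 5/69
merge 5/69 + 17/207 → 32/207
merge 10/69 + 32/207 → 62/207
merge 13/69 + 47/207 → 86/207
merge 59/207 + 62/207 → 121/207
merge 86/207 + 121/207 → 1
L = 5/69 + 32/207 + 62/207 + 86/207 + 121/207 + 1 = 523/207 ≈ 2.527 bits/symbol.

2.527 bits/symbol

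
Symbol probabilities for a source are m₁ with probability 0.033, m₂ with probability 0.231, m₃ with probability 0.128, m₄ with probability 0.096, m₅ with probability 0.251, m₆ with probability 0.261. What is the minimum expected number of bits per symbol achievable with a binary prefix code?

Repeatedly combine the two least-probable nodes; the expected code length is the sum of the merged weights.
merge 33/1000 + 12/125 → 129/1000
merge 16/125 + 129/1000 → 257/1000
merge 231/1000 + 251/1000 → 241/500
merge 257/1000 + 261/1000 → 259/500
merge 241/500 + 259/500 → 1
L = 129/1000 + 257/1000 + 241/500 + 259/500 + 1 = 1193/500 = 2.386 bits/symbol.

2.386 bits/symbol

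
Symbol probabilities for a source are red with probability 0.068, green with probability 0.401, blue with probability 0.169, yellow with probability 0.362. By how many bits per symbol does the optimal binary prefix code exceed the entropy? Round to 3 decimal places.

Entropy H = −Σ p log₂ p ≈ 1.7565 bits.
Huffman merges: 17/250+169/1000→237/1000; 237/1000+181/500→599/1000; 401/1000+599/1000→1. L = 459/250 ≈ 1.8360.
L − H = 1.8360 − 1.7565 = 0.079 bits.

0.079 bits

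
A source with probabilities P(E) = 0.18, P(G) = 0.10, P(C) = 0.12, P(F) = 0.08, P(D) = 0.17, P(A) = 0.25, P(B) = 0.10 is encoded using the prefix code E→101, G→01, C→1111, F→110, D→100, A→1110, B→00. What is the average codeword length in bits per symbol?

L̄ = Σ pᵢ·ℓᵢ = 0.18·3 + 0.10·2 + 0.12·4 + 0.08·3 + 0.17·3 + 0.25·4 + 0.10·2 = 3.17 bits/symbol.

3.17 bits/symbol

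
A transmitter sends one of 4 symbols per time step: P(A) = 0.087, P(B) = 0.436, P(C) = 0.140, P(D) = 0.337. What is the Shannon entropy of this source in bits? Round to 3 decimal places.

H = −Σ pᵢ log₂ pᵢ.
−0.087·log₂(0.087) = 0.3065
−0.436·log₂(0.436) = 0.5222
−0.140·log₂(0.140) = 0.3971
−0.337·log₂(0.337) = 0.5288
Sum ≈ 1.7546 → 1.755 bits.

1.755 bits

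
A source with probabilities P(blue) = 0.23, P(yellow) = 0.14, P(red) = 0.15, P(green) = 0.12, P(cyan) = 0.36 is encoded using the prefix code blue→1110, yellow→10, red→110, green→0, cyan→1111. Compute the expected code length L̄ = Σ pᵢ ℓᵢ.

L̄ = Σ pᵢ·ℓᵢ = 0.23·4 + 0.14·2 + 0.15·3 + 0.12·1 + 0.36·4 = 3.21 bits/symbol.

3.21 bits/symbol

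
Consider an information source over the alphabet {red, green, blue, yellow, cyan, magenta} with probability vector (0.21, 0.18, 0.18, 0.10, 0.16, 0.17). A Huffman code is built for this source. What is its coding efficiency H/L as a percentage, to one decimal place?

97.8%

Entropy H = −Σ p log₂ p ≈ 2.5532 bits.
Huffman merges: 1/10+4/25→13/50; 17/100+9/50→7/20; 9/50+21/100→39/100; 13/50+7/20→61/100; 39/100+61/100→1. L = 261/100 ≈ 2.6100.
Efficiency = H/L = 2.5532/2.6100 = 97.8%.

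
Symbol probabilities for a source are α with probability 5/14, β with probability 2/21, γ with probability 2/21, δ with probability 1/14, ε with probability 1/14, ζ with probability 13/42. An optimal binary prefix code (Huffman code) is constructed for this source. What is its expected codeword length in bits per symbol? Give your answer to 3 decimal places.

2.310 bits/symbol

Repeatedly combine the two least-probable nodes; the expected code length is the sum of the merged weights.
merge 1/14 + 1/14 → 1/7
merge 2/21 + 2/21 → 4/21
merge 1/7 + 4/21 → 1/3
merge 13/42 + 1/3 → 9/14
merge 5/14 + 9/14 → 1
L = 1/7 + 4/21 + 1/3 + 9/14 + 1 = 97/42 ≈ 2.310 bits/symbol.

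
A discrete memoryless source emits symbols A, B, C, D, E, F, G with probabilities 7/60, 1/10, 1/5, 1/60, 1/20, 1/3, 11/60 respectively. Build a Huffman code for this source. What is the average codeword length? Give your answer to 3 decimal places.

2.517 bits/symbol

Repeatedly combine the two least-probable nodes; the expected code length is the sum of the merged weights.
merge 1/60 + 1/20 → 1/15
merge 1/15 + 1/10 → 1/6
merge 7/60 + 1/6 → 17/60
merge 11/60 + 1/5 → 23/60
merge 17/60 + 1/3 → 37/60
merge 23/60 + 37/60 → 1
L = 1/15 + 1/6 + 17/60 + 23/60 + 37/60 + 1 = 151/60 ≈ 2.517 bits/symbol.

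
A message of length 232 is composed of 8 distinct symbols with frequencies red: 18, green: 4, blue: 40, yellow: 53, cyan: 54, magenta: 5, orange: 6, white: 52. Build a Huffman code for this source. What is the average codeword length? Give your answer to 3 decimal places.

Probabilities are the counts divided by 232.
Repeatedly combine the two least-probable nodes; the expected code length is the sum of the merged weights.
merge 1/58 + 5/232 → 9/232
merge 3/116 + 9/232 → 15/232
merge 15/232 + 9/116 → 33/232
merge 33/232 + 5/29 → 73/232
merge 13/58 + 53/232 → 105/232
merge 27/116 + 73/232 → 127/232
merge 105/232 + 127/232 → 1
L = 9/232 + 15/232 + 33/232 + 73/232 + 105/232 + 127/232 + 1 = 297/116 ≈ 2.560 bits/symbol.

2.560 bits/symbol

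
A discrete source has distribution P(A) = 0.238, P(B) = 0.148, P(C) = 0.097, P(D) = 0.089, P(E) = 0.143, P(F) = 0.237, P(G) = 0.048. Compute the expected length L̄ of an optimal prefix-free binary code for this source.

Repeatedly combine the two least-probable nodes; the expected code length is the sum of the merged weights.
merge 6/125 + 89/1000 → 137/1000
merge 97/1000 + 137/1000 → 117/500
merge 143/1000 + 37/250 → 291/1000
merge 117/500 + 237/1000 → 471/1000
merge 119/500 + 291/1000 → 529/1000
merge 471/1000 + 529/1000 → 1
L = 137/1000 + 117/500 + 291/1000 + 471/1000 + 529/1000 + 1 = 1331/500 = 2.662 bits/symbol.

2.662 bits/symbol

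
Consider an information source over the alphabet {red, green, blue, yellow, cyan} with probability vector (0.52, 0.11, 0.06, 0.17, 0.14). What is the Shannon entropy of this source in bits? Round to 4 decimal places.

1.9161 bits

H = −Σ pᵢ log₂ pᵢ.
−0.52·log₂(0.52) = 0.4906
−0.11·log₂(0.11) = 0.3503
−0.06·log₂(0.06) = 0.2435
−0.17·log₂(0.17) = 0.4346
−0.14·log₂(0.14) = 0.3971
Sum ≈ 1.9161 → 1.9161 bits.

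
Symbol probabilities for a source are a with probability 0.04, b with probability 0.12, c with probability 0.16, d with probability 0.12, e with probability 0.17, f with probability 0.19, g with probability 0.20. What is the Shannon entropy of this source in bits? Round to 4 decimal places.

H = −Σ pᵢ log₂ pᵢ.
−0.04·log₂(0.04) = 0.1858
−0.12·log₂(0.12) = 0.3671
−0.16·log₂(0.16) = 0.4230
−0.12·log₂(0.12) = 0.3671
−0.17·log₂(0.17) = 0.4346
−0.19·log₂(0.19) = 0.4552
−0.20·log₂(0.20) = 0.4644
Sum ≈ 2.6971 → 2.6971 bits.

2.6971 bits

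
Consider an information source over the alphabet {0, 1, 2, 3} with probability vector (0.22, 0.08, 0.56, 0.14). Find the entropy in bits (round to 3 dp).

H = −Σ pᵢ log₂ pᵢ.
−0.22·log₂(0.22) = 0.4806
−0.08·log₂(0.08) = 0.2915
−0.56·log₂(0.56) = 0.4684
−0.14·log₂(0.14) = 0.3971
Sum ≈ 1.6376 → 1.638 bits.

1.638 bits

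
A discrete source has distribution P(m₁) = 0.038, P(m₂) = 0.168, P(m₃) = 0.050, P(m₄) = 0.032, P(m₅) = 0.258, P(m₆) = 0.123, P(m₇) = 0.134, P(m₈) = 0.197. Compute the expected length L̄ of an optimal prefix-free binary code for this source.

Repeatedly combine the two least-probable nodes; the expected code length is the sum of the merged weights.
merge 4/125 + 19/500 → 7/100
merge 1/20 + 7/100 → 3/25
merge 3/25 + 123/1000 → 243/1000
merge 67/500 + 21/125 → 151/500
merge 197/1000 + 243/1000 → 11/25
merge 129/500 + 151/500 → 14/25
merge 11/25 + 14/25 → 1
L = 7/100 + 3/25 + 243/1000 + 151/500 + 11/25 + 14/25 + 1 = 547/200 = 2.735 bits/symbol.

2.735 bits/symbol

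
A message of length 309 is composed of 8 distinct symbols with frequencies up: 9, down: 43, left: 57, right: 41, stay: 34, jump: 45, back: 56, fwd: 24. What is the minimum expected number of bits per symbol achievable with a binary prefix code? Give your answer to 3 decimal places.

Probabilities are the counts divided by 309.
Repeatedly combine the two least-probable nodes; the expected code length is the sum of the merged weights.
merge 3/103 + 8/103 → 11/103
merge 11/103 + 34/309 → 67/309
merge 41/309 + 43/309 → 28/103
merge 15/103 + 56/309 → 101/309
merge 19/103 + 67/309 → 124/309
merge 28/103 + 101/309 → 185/309
merge 124/309 + 185/309 → 1
L = 11/103 + 67/309 + 28/103 + 101/309 + 124/309 + 185/309 + 1 = 301/103 ≈ 2.922 bits/symbol.

2.922 bits/symbol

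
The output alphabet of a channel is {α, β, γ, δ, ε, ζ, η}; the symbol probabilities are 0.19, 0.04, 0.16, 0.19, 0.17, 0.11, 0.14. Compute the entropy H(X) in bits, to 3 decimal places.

H = −Σ pᵢ log₂ pᵢ.
−0.19·log₂(0.19) = 0.4552
−0.04·log₂(0.04) = 0.1858
−0.16·log₂(0.16) = 0.4230
−0.19·log₂(0.19) = 0.4552
−0.17·log₂(0.17) = 0.4346
−0.11·log₂(0.11) = 0.3503
−0.14·log₂(0.14) = 0.3971
Sum ≈ 2.7012 → 2.701 bits.

2.701 bits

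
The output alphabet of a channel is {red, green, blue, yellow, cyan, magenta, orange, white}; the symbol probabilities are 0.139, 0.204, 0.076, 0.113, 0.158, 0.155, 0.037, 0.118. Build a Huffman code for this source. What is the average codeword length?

Repeatedly combine the two least-probable nodes; the expected code length is the sum of the merged weights.
merge 37/1000 + 19/250 → 113/1000
merge 113/1000 + 113/1000 → 113/500
merge 59/500 + 139/1000 → 257/1000
merge 31/200 + 79/500 → 313/1000
merge 51/250 + 113/500 → 43/100
merge 257/1000 + 313/1000 → 57/100
merge 43/100 + 57/100 → 1
L = 113/1000 + 113/500 + 257/1000 + 313/1000 + 43/100 + 57/100 + 1 = 2909/1000 = 2.909 bits/symbol.

2.909 bits/symbol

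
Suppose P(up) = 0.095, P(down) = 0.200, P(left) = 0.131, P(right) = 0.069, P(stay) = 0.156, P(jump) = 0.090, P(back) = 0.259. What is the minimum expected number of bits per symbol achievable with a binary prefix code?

2.7 bits/symbol

Repeatedly combine the two least-probable nodes; the expected code length is the sum of the merged weights.
merge 69/1000 + 9/100 → 159/1000
merge 19/200 + 131/1000 → 113/500
merge 39/250 + 159/1000 → 63/200
merge 1/5 + 113/500 → 213/500
merge 259/1000 + 63/200 → 287/500
merge 213/500 + 287/500 → 1
L = 159/1000 + 113/500 + 63/200 + 213/500 + 287/500 + 1 = 27/10 = 2.7 bits/symbol.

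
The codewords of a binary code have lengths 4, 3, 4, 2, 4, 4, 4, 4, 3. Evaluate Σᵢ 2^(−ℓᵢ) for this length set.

0.875

With common denominator 2^4 = 16: Σ 2^(−ℓᵢ) = 1/16 + 2/16 + 1/16 + 4/16 + 1/16 + 1/16 + 1/16 + 1/16 + 2/16 = 14/16 = 0.875.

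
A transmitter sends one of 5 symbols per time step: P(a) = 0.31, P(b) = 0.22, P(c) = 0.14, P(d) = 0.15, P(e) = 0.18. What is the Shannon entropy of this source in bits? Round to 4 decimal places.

2.2573 bits

H = −Σ pᵢ log₂ pᵢ.
−0.31·log₂(0.31) = 0.5238
−0.22·log₂(0.22) = 0.4806
−0.14·log₂(0.14) = 0.3971
−0.15·log₂(0.15) = 0.4105
−0.18·log₂(0.18) = 0.4453
Sum ≈ 2.2573 → 2.2573 bits.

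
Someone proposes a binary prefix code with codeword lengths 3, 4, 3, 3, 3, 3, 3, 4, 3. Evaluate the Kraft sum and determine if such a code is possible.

1; yes

With common denominator 2^4 = 16: Σ 2^(−ℓᵢ) = 2/16 + 1/16 + 2/16 + 2/16 + 2/16 + 2/16 + 2/16 + 1/16 + 2/16 = 16/16 = 1.
Kraft's inequality requires Σ ≤ 1; here Σ = 1 ≤ 1, so such a prefix code exists.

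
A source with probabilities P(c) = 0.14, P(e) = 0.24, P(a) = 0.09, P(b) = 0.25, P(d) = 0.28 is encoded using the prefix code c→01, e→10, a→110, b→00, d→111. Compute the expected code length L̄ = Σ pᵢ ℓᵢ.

L̄ = Σ pᵢ·ℓᵢ = 0.14·2 + 0.24·2 + 0.09·3 + 0.25·2 + 0.28·3 = 2.37 bits/symbol.

2.37 bits/symbol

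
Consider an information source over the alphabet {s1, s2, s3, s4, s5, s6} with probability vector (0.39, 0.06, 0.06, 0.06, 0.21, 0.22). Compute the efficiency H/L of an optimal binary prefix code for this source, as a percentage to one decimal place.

Entropy H = −Σ p log₂ p ≈ 2.2138 bits.
Huffman merges: 3/50+3/50→3/25; 3/50+3/25→9/50; 9/50+21/100→39/100; 11/50+39/100→61/100; 39/100+61/100→1. L = 23/10 ≈ 2.3000.
Efficiency = H/L = 2.2138/2.3000 = 96.3%.

96.3%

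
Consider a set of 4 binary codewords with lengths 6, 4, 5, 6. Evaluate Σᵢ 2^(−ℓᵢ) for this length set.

With common denominator 2^6 = 64: Σ 2^(−ℓᵢ) = 1/64 + 4/64 + 2/64 + 1/64 = 8/64 = 0.125.

0.125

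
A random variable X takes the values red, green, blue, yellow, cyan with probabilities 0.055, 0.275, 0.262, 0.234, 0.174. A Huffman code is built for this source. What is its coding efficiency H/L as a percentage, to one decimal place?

Entropy H = −Σ p log₂ p ≈ 2.1779 bits.
Huffman merges: 11/200+87/500→229/1000; 229/1000+117/500→463/1000; 131/500+11/40→537/1000; 463/1000+537/1000→1. L = 2229/1000 ≈ 2.2290.
Efficiency = H/L = 2.1779/2.2290 = 97.7%.

97.7%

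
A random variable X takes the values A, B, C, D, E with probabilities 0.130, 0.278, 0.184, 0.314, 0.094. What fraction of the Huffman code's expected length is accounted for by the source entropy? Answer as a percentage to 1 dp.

Entropy H = −Σ p log₂ p ≈ 2.1908 bits.
Huffman merges: 47/500+13/100→28/125; 23/125+28/125→51/125; 139/500+157/500→74/125; 51/125+74/125→1. L = 278/125 ≈ 2.2240.
Efficiency = H/L = 2.1908/2.2240 = 98.5%.

98.5%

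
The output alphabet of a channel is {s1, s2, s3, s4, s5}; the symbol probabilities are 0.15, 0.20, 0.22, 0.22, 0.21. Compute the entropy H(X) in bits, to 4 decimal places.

2.3089 bits

H = −Σ pᵢ log₂ pᵢ.
−0.15·log₂(0.15) = 0.4105
−0.20·log₂(0.20) = 0.4644
−0.22·log₂(0.22) = 0.4806
−0.22·log₂(0.22) = 0.4806
−0.21·log₂(0.21) = 0.4728
Sum ≈ 2.3089 → 2.3089 bits.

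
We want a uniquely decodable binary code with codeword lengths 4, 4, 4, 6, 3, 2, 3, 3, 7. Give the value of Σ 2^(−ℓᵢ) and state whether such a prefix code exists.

With common denominator 2^7 = 128: Σ 2^(−ℓᵢ) = 8/128 + 8/128 + 8/128 + 2/128 + 16/128 + 32/128 + 16/128 + 16/128 + 1/128 = 107/128 = 0.8359375.
Kraft's inequality requires Σ ≤ 1; here Σ = 0.8359375 ≤ 1, so such a prefix code exists.

0.8359375; yes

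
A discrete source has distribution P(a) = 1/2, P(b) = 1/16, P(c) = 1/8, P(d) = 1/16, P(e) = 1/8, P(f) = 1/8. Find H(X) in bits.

2.125 bits

Each probability is a power of 1/2, so log₂(1/p) is an integer.
H = Σ p·log₂(1/p) = 1/2·1 + 1/16·4 + 1/8·3 + 1/16·4 + 1/8·3 + 1/8·3 = 2.125 bits.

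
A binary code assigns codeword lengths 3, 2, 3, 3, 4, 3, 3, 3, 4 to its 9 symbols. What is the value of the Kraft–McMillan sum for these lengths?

With common denominator 2^4 = 16: Σ 2^(−ℓᵢ) = 2/16 + 4/16 + 2/16 + 2/16 + 1/16 + 2/16 + 2/16 + 2/16 + 1/16 = 18/16 = 1.125.

1.125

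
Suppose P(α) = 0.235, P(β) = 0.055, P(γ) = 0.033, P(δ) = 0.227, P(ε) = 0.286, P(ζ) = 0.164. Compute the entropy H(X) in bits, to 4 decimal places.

2.3134 bits

H = −Σ pᵢ log₂ pᵢ.
−0.235·log₂(0.235) = 0.4910
−0.055·log₂(0.055) = 0.2301
−0.033·log₂(0.033) = 0.1624
−0.227·log₂(0.227) = 0.4856
−0.286·log₂(0.286) = 0.5165
−0.164·log₂(0.164) = 0.4278
Sum ≈ 2.3134 → 2.3134 bits.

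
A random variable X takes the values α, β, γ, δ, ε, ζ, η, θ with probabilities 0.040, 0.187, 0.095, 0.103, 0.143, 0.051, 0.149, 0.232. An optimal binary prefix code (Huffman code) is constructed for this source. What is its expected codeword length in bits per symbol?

Repeatedly combine the two least-probable nodes; the expected code length is the sum of the merged weights.
merge 1/25 + 51/1000 → 91/1000
merge 91/1000 + 19/200 → 93/500
merge 103/1000 + 143/1000 → 123/500
merge 149/1000 + 93/500 → 67/200
merge 187/1000 + 29/125 → 419/1000
merge 123/500 + 67/200 → 581/1000
merge 419/1000 + 581/1000 → 1
L = 91/1000 + 93/500 + 123/500 + 67/200 + 419/1000 + 581/1000 + 1 = 1429/500 = 2.858 bits/symbol.

2.858 bits/symbol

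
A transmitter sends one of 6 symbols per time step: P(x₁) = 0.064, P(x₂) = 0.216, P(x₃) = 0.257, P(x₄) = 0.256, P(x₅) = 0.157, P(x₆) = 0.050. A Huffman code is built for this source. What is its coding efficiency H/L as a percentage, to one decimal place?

99.5%

Entropy H = −Σ p log₂ p ≈ 2.3738 bits.
Huffman merges: 1/20+8/125→57/500; 57/500+157/1000→271/1000; 27/125+32/125→59/125; 257/1000+271/1000→66/125; 59/125+66/125→1. L = 477/200 ≈ 2.3850.
Efficiency = H/L = 2.3738/2.3850 = 99.5%.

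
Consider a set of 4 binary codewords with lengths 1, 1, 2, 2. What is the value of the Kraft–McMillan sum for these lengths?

With common denominator 2^2 = 4: Σ 2^(−ℓᵢ) = 2/4 + 2/4 + 1/4 + 1/4 = 6/4 = 1.5.

1.5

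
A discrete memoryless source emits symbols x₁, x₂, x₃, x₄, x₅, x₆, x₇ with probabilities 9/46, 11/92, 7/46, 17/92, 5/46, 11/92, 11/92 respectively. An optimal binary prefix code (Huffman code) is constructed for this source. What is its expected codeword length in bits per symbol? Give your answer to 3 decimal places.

2.804 bits/symbol

Repeatedly combine the two least-probable nodes; the expected code length is the sum of the merged weights.
merge 5/46 + 11/92 → 21/92
merge 11/92 + 11/92 → 11/46
merge 7/46 + 17/92 → 31/92
merge 9/46 + 21/92 → 39/92
merge 11/46 + 31/92 → 53/92
merge 39/92 + 53/92 → 1
L = 21/92 + 11/46 + 31/92 + 39/92 + 53/92 + 1 = 129/46 ≈ 2.804 bits/symbol.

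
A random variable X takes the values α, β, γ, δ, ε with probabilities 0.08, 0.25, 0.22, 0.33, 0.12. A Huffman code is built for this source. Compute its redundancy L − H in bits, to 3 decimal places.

0.033 bits

Entropy H = −Σ p log₂ p ≈ 2.1670 bits.
Huffman merges: 2/25+3/25→1/5; 1/5+11/50→21/50; 1/4+33/100→29/50; 21/50+29/50→1. L = 11/5 ≈ 2.2000.
L − H = 2.2000 − 2.1670 = 0.033 bits.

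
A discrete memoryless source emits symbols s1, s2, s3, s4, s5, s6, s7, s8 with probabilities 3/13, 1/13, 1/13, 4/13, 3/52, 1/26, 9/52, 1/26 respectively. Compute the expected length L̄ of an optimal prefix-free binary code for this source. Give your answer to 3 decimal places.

Repeatedly combine the two least-probable nodes; the expected code length is the sum of the merged weights.
merge 1/26 + 1/26 → 1/13
merge 3/52 + 1/13 → 7/52
merge 1/13 + 1/13 → 2/13
merge 7/52 + 2/13 → 15/52
merge 9/52 + 3/13 → 21/52
merge 15/52 + 4/13 → 31/52
merge 21/52 + 31/52 → 1
L = 1/13 + 7/52 + 2/13 + 15/52 + 21/52 + 31/52 + 1 = 69/26 ≈ 2.654 bits/symbol.

2.654 bits/symbol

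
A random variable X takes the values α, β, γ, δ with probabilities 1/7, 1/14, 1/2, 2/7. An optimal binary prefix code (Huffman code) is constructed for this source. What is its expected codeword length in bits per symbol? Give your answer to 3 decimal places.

Repeatedly combine the two least-probable nodes; the expected code length is the sum of the merged weights.
merge 1/14 + 1/7 → 3/14
merge 3/14 + 2/7 → 1/2
merge 1/2 + 1/2 → 1
L = 3/14 + 1/2 + 1 = 12/7 ≈ 1.714 bits/symbol.

1.714 bits/symbol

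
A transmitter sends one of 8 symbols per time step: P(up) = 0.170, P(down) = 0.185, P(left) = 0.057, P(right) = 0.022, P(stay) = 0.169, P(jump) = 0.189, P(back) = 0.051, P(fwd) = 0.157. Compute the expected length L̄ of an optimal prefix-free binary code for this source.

Repeatedly combine the two least-probable nodes; the expected code length is the sum of the merged weights.
merge 11/500 + 51/1000 → 73/1000
merge 57/1000 + 73/1000 → 13/100
merge 13/100 + 157/1000 → 287/1000
merge 169/1000 + 17/100 → 339/1000
merge 37/200 + 189/1000 → 187/500
merge 287/1000 + 339/1000 → 313/500
merge 187/500 + 313/500 → 1
L = 73/1000 + 13/100 + 287/1000 + 339/1000 + 187/500 + 313/500 + 1 = 2829/1000 = 2.829 bits/symbol.

2.829 bits/symbol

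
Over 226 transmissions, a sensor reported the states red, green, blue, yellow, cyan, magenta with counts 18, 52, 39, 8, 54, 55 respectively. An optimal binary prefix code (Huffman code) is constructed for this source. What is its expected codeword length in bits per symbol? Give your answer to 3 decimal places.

2.403 bits/symbol

Probabilities are the counts divided by 226.
Repeatedly combine the two least-probable nodes; the expected code length is the sum of the merged weights.
merge 4/113 + 9/113 → 13/113
merge 13/113 + 39/226 → 65/226
merge 26/113 + 27/113 → 53/113
merge 55/226 + 65/226 → 60/113
merge 53/113 + 60/113 → 1
L = 13/113 + 65/226 + 53/113 + 60/113 + 1 = 543/226 ≈ 2.403 bits/symbol.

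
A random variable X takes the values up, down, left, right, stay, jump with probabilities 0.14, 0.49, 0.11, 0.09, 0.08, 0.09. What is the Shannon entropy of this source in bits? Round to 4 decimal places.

H = −Σ pᵢ log₂ pᵢ.
−0.14·log₂(0.14) = 0.3971
−0.49·log₂(0.49) = 0.5043
−0.11·log₂(0.11) = 0.3503
−0.09·log₂(0.09) = 0.3127
−0.08·log₂(0.08) = 0.2915
−0.09·log₂(0.09) = 0.3127
Sum ≈ 2.1685 → 2.1685 bits.

2.1685 bits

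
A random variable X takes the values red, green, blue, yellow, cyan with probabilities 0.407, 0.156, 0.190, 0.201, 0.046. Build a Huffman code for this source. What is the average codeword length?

2.186 bits/symbol

Repeatedly combine the two least-probable nodes; the expected code length is the sum of the merged weights.
merge 23/500 + 39/250 → 101/500
merge 19/100 + 201/1000 → 391/1000
merge 101/500 + 391/1000 → 593/1000
merge 407/1000 + 593/1000 → 1
L = 101/500 + 391/1000 + 593/1000 + 1 = 1093/500 = 2.186 bits/symbol.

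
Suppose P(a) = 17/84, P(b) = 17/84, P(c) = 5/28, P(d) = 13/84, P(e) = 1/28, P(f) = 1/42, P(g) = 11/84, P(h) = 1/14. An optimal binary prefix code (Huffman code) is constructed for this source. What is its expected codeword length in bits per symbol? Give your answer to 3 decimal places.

2.786 bits/symbol

Repeatedly combine the two least-probable nodes; the expected code length is the sum of the merged weights.
merge 1/42 + 1/28 → 5/84
merge 5/84 + 1/14 → 11/84
merge 11/84 + 11/84 → 11/42
merge 13/84 + 5/28 → 1/3
merge 17/84 + 17/84 → 17/42
merge 11/42 + 1/3 → 25/42
merge 17/42 + 25/42 → 1
L = 5/84 + 11/84 + 11/42 + 1/3 + 17/42 + 25/42 + 1 = 39/14 ≈ 2.786 bits/symbol.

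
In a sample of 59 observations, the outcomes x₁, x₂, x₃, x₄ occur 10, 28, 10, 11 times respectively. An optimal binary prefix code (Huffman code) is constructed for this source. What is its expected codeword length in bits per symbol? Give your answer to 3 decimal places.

1.864 bits/symbol

Probabilities are the counts divided by 59.
Repeatedly combine the two least-probable nodes; the expected code length is the sum of the merged weights.
merge 10/59 + 10/59 → 20/59
merge 11/59 + 20/59 → 31/59
merge 28/59 + 31/59 → 1
L = 20/59 + 31/59 + 1 = 110/59 ≈ 1.864 bits/symbol.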